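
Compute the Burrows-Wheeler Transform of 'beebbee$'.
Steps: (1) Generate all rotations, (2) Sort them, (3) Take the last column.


Rotations (sorted):
  0: $beebbee -> last char: e
  1: bbee$bee -> last char: e
  2: bee$beeb -> last char: b
  3: beebbee$ -> last char: $
  4: e$beebbe -> last char: e
  5: ebbee$be -> last char: e
  6: ee$beebb -> last char: b
  7: eebbee$b -> last char: b


BWT = eeb$eebb


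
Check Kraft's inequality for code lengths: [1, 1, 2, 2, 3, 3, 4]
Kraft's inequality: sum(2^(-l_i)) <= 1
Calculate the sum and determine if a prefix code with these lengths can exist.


Sum = 2^(-1) + 2^(-1) + 2^(-2) + 2^(-2) + 2^(-3) + 2^(-3) + 2^(-4)
    = 0.5 + 0.5 + 0.25 + 0.25 + 0.125 + 0.125 + 0.0625
    = 29/16 = 1.8125
Since 1.8125 > 1, Kraft's inequality is NOT satisfied.
A prefix code with these lengths CANNOT exist.

Kraft sum = 1.8125. Not satisfied.


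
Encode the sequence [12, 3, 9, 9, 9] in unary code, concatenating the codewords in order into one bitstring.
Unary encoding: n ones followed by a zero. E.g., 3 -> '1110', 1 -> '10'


Encode each number as n ones followed by a terminating 0:
  12 -> 1111111111110 (13 bits)
  3 -> 1110 (4 bits)
  9 -> 1111111110 (10 bits)
  9 -> 1111111110 (10 bits)
  9 -> 1111111110 (10 bits)
Total length = 13 + 4 + 10 + 10 + 10 = 47 bits.

Unary([12, 3, 9, 9, 9]) = 11111111111101110111111111011111111101111111110 (47 bits)


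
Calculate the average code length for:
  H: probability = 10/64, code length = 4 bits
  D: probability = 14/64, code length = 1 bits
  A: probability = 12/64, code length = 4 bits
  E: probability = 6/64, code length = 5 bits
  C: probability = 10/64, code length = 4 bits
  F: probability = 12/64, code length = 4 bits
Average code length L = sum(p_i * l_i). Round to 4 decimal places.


Weighted contributions p_i * l_i:
  H: (10/64) * 4 = 40/64
  D: (14/64) * 1 = 14/64
  A: (12/64) * 4 = 48/64
  E: (6/64) * 5 = 30/64
  C: (10/64) * 4 = 40/64
  F: (12/64) * 4 = 48/64
Sum = (40 + 14 + 48 + 30 + 40 + 48)/64 = 220/64

L = 220/64 = 3.4375 bits/symbol


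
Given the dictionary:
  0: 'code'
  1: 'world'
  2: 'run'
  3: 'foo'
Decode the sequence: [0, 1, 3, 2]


Look up each index in the dictionary:
  0 -> 'code'
  1 -> 'world'
  3 -> 'foo'
  2 -> 'run'

Decoded: "code world foo run"


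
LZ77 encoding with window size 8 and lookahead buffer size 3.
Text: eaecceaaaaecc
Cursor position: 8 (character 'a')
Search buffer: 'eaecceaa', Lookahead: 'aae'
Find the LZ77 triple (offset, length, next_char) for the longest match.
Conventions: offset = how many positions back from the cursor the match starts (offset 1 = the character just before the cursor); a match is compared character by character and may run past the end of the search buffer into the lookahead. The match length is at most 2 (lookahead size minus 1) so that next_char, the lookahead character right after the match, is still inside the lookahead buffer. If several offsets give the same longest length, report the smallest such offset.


Try each offset into the search buffer:
  offset=1 (pos 7, char 'a'): match length 2
  offset=2 (pos 6, char 'a'): match length 2
  offset=3 (pos 5, char 'e'): match length 0
  offset=4 (pos 4, char 'c'): match length 0
  offset=5 (pos 3, char 'c'): match length 0
  offset=6 (pos 2, char 'e'): match length 0
  offset=7 (pos 1, char 'a'): match length 1
  offset=8 (pos 0, char 'e'): match length 0
Longest match has length 2, found at offsets 1, 2; take the smallest, offset 1.
next_char = character at position 8 + 2 = 10 -> 'e'

Best match: offset=1, length=2 (matching 'aa' starting at position 7)
LZ77 triple: (1, 2, 'e')


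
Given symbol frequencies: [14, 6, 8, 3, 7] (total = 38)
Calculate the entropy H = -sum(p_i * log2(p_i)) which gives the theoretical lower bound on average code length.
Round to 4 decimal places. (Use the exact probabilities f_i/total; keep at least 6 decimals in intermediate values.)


Per-symbol terms -p_i * log2(p_i) with p_i = f_i/38:
  p = 14/38 = 0.368421: log2(p) = -1.440573, -p*log2(p) = 0.530737
  p = 6/38 = 0.157895: log2(p) = -2.662965, -p*log2(p) = 0.420468
  p = 8/38 = 0.210526: log2(p) = -2.247928, -p*log2(p) = 0.473248
  p = 3/38 = 0.078947: log2(p) = -3.662965, -p*log2(p) = 0.289181
  p = 7/38 = 0.184211: log2(p) = -2.440573, -p*log2(p) = 0.449579
H = 0.530737 + 0.420468 + 0.473248 + 0.289181 + 0.449579 = 2.163213

H = 2.1632 bits/symbol


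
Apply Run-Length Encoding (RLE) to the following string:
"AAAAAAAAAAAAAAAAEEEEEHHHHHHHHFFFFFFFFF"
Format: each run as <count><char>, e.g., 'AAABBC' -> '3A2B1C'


Scanning runs left to right:
  i=0: run of 'A' x 16 -> '16A'
  i=16: run of 'E' x 5 -> '5E'
  i=21: run of 'H' x 8 -> '8H'
  i=29: run of 'F' x 9 -> '9F'

RLE = 16A5E8H9F


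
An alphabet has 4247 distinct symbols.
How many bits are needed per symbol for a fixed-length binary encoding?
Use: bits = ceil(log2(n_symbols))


log2(4247) = 12.0522
Bracket: 2^12 = 4096 < 4247 <= 2^13 = 8192
So ceil(log2(4247)) = 13

bits = ceil(log2(4247)) = ceil(12.0522) = 13 bits


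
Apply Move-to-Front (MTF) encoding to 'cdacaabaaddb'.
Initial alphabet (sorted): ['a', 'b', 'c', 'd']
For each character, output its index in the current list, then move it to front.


MTF encoding:
'c': index 2 in ['a', 'b', 'c', 'd'] -> ['c', 'a', 'b', 'd']
'd': index 3 in ['c', 'a', 'b', 'd'] -> ['d', 'c', 'a', 'b']
'a': index 2 in ['d', 'c', 'a', 'b'] -> ['a', 'd', 'c', 'b']
'c': index 2 in ['a', 'd', 'c', 'b'] -> ['c', 'a', 'd', 'b']
'a': index 1 in ['c', 'a', 'd', 'b'] -> ['a', 'c', 'd', 'b']
'a': index 0 in ['a', 'c', 'd', 'b'] -> ['a', 'c', 'd', 'b']
'b': index 3 in ['a', 'c', 'd', 'b'] -> ['b', 'a', 'c', 'd']
'a': index 1 in ['b', 'a', 'c', 'd'] -> ['a', 'b', 'c', 'd']
'a': index 0 in ['a', 'b', 'c', 'd'] -> ['a', 'b', 'c', 'd']
'd': index 3 in ['a', 'b', 'c', 'd'] -> ['d', 'a', 'b', 'c']
'd': index 0 in ['d', 'a', 'b', 'c'] -> ['d', 'a', 'b', 'c']
'b': index 2 in ['d', 'a', 'b', 'c'] -> ['b', 'd', 'a', 'c']


Output: [2, 3, 2, 2, 1, 0, 3, 1, 0, 3, 0, 2]


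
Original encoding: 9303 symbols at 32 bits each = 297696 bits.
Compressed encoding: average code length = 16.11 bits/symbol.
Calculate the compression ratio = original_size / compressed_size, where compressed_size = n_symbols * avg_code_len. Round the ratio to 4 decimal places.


original_size = n_symbols * orig_bits = 9303 * 32 = 297696 bits
compressed_size = n_symbols * avg_code_len = 9303 * 16.11 = 149871.33 bits
ratio = original_size / compressed_size = 297696 / 149871.33 = 1.9863

Compression ratio = 1.9863


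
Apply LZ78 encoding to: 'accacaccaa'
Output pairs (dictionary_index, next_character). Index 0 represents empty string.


LZ78 encoding steps:
Dictionary: {0: ''}
Step 1: w='' (idx 0), next='a' -> output (0, 'a'), add 'a' as idx 1
Step 2: w='' (idx 0), next='c' -> output (0, 'c'), add 'c' as idx 2
Step 3: w='c' (idx 2), next='a' -> output (2, 'a'), add 'ca' as idx 3
Step 4: w='ca' (idx 3), next='c' -> output (3, 'c'), add 'cac' as idx 4
Step 5: w='ca' (idx 3), next='a' -> output (3, 'a'), add 'caa' as idx 5


Encoded: [(0, 'a'), (0, 'c'), (2, 'a'), (3, 'c'), (3, 'a')]


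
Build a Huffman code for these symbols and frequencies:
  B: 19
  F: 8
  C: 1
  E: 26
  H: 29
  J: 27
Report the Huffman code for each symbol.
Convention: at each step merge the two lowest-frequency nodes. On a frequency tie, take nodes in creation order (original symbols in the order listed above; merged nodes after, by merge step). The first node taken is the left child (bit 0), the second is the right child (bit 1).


Huffman tree construction:
Step 1: Merge C(1) + F(8) = 9
Step 2: Merge (C+F)(9) + B(19) = 28
Step 3: Merge E(26) + J(27) = 53
Step 4: Merge ((C+F)+B)(28) + H(29) = 57
Step 5: Merge (E+J)(53) + (((C+F)+B)+H)(57) = 110
Read each symbol's code off the tree from the root (left child = 0, right child = 1).

Codes:
  B: 101 (length 3)
  F: 1001 (length 4)
  C: 1000 (length 4)
  E: 00 (length 2)
  H: 11 (length 2)
  J: 01 (length 2)
Average code length: 257/110 = 2.3364 bits/symbol


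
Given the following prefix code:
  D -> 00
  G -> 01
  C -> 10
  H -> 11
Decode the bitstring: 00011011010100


Decoding step by step:
Bits 00 -> D
Bits 01 -> G
Bits 10 -> C
Bits 11 -> H
Bits 01 -> G
Bits 01 -> G
Bits 00 -> D


Decoded message: DGCHGGD


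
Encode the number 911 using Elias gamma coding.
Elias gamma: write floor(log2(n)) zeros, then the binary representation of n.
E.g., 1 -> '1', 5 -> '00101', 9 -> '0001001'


num_bits = floor(log2(911)) + 1 = 10
leading_zeros = num_bits - 1 = 9
binary(911) = 1110001111

Elias gamma(911) = '000000000' + '1110001111' = 0000000001110001111 (19 bits)


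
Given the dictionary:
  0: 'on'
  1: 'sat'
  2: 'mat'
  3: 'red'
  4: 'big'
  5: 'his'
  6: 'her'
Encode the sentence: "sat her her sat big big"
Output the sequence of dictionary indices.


Look up each word in the dictionary:
  'sat' -> 1
  'her' -> 6
  'her' -> 6
  'sat' -> 1
  'big' -> 4
  'big' -> 4

Encoded: [1, 6, 6, 1, 4, 4]


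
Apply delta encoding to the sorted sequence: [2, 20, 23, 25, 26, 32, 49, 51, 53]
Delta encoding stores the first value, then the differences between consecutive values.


First value: 2
Deltas:
  20 - 2 = 18
  23 - 20 = 3
  25 - 23 = 2
  26 - 25 = 1
  32 - 26 = 6
  49 - 32 = 17
  51 - 49 = 2
  53 - 51 = 2


Delta encoded: [2, 18, 3, 2, 1, 6, 17, 2, 2]


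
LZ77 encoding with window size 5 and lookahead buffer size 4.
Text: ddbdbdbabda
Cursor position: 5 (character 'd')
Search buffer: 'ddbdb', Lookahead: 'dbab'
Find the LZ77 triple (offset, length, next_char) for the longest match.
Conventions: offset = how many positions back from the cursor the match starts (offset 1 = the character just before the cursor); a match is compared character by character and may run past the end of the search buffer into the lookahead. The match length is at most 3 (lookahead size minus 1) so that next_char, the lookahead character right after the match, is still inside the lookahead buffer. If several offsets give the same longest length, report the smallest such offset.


Try each offset into the search buffer:
  offset=1 (pos 4, char 'b'): match length 0
  offset=2 (pos 3, char 'd'): match length 2
  offset=3 (pos 2, char 'b'): match length 0
  offset=4 (pos 1, char 'd'): match length 2
  offset=5 (pos 0, char 'd'): match length 1
Longest match has length 2, found at offsets 2, 4; take the smallest, offset 2.
next_char = character at position 5 + 2 = 7 -> 'a'

Best match: offset=2, length=2 (matching 'db' starting at position 3)
LZ77 triple: (2, 2, 'a')


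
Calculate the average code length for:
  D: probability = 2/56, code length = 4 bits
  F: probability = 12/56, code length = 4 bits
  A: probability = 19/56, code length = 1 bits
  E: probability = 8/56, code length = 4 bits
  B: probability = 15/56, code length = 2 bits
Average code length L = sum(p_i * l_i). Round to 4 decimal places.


Weighted contributions p_i * l_i:
  D: (2/56) * 4 = 8/56
  F: (12/56) * 4 = 48/56
  A: (19/56) * 1 = 19/56
  E: (8/56) * 4 = 32/56
  B: (15/56) * 2 = 30/56
Sum = (8 + 48 + 19 + 32 + 30)/56 = 137/56

L = 137/56 = 2.4464 bits/symbol


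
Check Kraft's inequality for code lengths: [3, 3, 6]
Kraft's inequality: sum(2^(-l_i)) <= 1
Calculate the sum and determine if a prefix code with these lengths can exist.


Sum = 2^(-3) + 2^(-3) + 2^(-6)
    = 0.125 + 0.125 + 0.015625
    = 17/64 = 0.265625
Since 0.265625 <= 1, Kraft's inequality IS satisfied.
A prefix code with these lengths CAN exist.

Kraft sum = 0.265625. Satisfied.


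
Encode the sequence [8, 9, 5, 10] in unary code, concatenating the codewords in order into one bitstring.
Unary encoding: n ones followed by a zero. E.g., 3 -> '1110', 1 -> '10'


Encode each number as n ones followed by a terminating 0:
  8 -> 111111110 (9 bits)
  9 -> 1111111110 (10 bits)
  5 -> 111110 (6 bits)
  10 -> 11111111110 (11 bits)
Total length = 9 + 10 + 6 + 11 = 36 bits.

Unary([8, 9, 5, 10]) = 111111110111111111011111011111111110 (36 bits)


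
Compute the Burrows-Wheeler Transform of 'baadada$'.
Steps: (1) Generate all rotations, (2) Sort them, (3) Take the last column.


Rotations (sorted):
  0: $baadada -> last char: a
  1: a$baadad -> last char: d
  2: aadada$b -> last char: b
  3: ada$baad -> last char: d
  4: adada$ba -> last char: a
  5: baadada$ -> last char: $
  6: da$baada -> last char: a
  7: dada$baa -> last char: a


BWT = adbda$aa


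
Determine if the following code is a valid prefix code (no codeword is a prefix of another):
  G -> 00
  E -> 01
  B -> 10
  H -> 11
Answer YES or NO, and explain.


Checking each pair (does one codeword prefix another?):
  G='00' vs E='01': no prefix
  G='00' vs B='10': no prefix
  G='00' vs H='11': no prefix
  E='01' vs G='00': no prefix
  E='01' vs B='10': no prefix
  E='01' vs H='11': no prefix
  B='10' vs G='00': no prefix
  B='10' vs E='01': no prefix
  B='10' vs H='11': no prefix
  H='11' vs G='00': no prefix
  H='11' vs E='01': no prefix
  H='11' vs B='10': no prefix
No violation found over all pairs.

YES -- this is a valid prefix code. No codeword is a prefix of any other codeword.


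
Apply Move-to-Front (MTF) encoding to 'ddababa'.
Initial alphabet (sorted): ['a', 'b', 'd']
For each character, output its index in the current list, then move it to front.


MTF encoding:
'd': index 2 in ['a', 'b', 'd'] -> ['d', 'a', 'b']
'd': index 0 in ['d', 'a', 'b'] -> ['d', 'a', 'b']
'a': index 1 in ['d', 'a', 'b'] -> ['a', 'd', 'b']
'b': index 2 in ['a', 'd', 'b'] -> ['b', 'a', 'd']
'a': index 1 in ['b', 'a', 'd'] -> ['a', 'b', 'd']
'b': index 1 in ['a', 'b', 'd'] -> ['b', 'a', 'd']
'a': index 1 in ['b', 'a', 'd'] -> ['a', 'b', 'd']


Output: [2, 0, 1, 2, 1, 1, 1]


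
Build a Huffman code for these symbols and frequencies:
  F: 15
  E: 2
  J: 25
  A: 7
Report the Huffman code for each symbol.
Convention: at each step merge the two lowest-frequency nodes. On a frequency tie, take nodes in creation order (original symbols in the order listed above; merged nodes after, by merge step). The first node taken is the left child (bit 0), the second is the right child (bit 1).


Huffman tree construction:
Step 1: Merge E(2) + A(7) = 9
Step 2: Merge (E+A)(9) + F(15) = 24
Step 3: Merge ((E+A)+F)(24) + J(25) = 49
Read each symbol's code off the tree from the root (left child = 0, right child = 1).

Codes:
  F: 01 (length 2)
  E: 000 (length 3)
  J: 1 (length 1)
  A: 001 (length 3)
Average code length: 82/49 = 1.6735 bits/symbol


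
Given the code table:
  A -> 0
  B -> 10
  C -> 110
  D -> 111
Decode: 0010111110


Decoding:
0 -> A
0 -> A
10 -> B
111 -> D
110 -> C


Result: AABDC


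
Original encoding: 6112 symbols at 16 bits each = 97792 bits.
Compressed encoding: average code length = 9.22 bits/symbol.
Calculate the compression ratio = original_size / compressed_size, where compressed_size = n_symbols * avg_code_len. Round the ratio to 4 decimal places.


original_size = n_symbols * orig_bits = 6112 * 16 = 97792 bits
compressed_size = n_symbols * avg_code_len = 6112 * 9.22 = 56352.64 bits
ratio = original_size / compressed_size = 97792 / 56352.64 = 1.7354

Compression ratio = 1.7354


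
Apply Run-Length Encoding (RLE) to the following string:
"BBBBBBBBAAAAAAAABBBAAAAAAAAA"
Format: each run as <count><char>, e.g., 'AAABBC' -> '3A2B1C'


Scanning runs left to right:
  i=0: run of 'B' x 8 -> '8B'
  i=8: run of 'A' x 8 -> '8A'
  i=16: run of 'B' x 3 -> '3B'
  i=19: run of 'A' x 9 -> '9A'

RLE = 8B8A3B9A


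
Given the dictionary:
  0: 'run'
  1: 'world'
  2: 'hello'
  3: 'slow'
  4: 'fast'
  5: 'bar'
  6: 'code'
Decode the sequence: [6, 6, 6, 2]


Look up each index in the dictionary:
  6 -> 'code'
  6 -> 'code'
  6 -> 'code'
  2 -> 'hello'

Decoded: "code code code hello"


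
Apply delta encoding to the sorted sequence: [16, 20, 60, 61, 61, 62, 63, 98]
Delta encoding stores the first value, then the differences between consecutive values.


First value: 16
Deltas:
  20 - 16 = 4
  60 - 20 = 40
  61 - 60 = 1
  61 - 61 = 0
  62 - 61 = 1
  63 - 62 = 1
  98 - 63 = 35


Delta encoded: [16, 4, 40, 1, 0, 1, 1, 35]


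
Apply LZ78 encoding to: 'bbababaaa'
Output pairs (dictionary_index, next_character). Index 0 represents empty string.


LZ78 encoding steps:
Dictionary: {0: ''}
Step 1: w='' (idx 0), next='b' -> output (0, 'b'), add 'b' as idx 1
Step 2: w='b' (idx 1), next='a' -> output (1, 'a'), add 'ba' as idx 2
Step 3: w='ba' (idx 2), next='b' -> output (2, 'b'), add 'bab' as idx 3
Step 4: w='' (idx 0), next='a' -> output (0, 'a'), add 'a' as idx 4
Step 5: w='a' (idx 4), next='a' -> output (4, 'a'), add 'aa' as idx 5


Encoded: [(0, 'b'), (1, 'a'), (2, 'b'), (0, 'a'), (4, 'a')]


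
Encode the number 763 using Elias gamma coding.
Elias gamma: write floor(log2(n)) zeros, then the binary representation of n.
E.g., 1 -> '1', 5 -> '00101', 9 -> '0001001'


num_bits = floor(log2(763)) + 1 = 10
leading_zeros = num_bits - 1 = 9
binary(763) = 1011111011

Elias gamma(763) = '000000000' + '1011111011' = 0000000001011111011 (19 bits)


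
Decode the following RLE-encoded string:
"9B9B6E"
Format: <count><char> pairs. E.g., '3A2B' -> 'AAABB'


Expanding each <count><char> pair:
  9B -> 'BBBBBBBBB'
  9B -> 'BBBBBBBBB'
  6E -> 'EEEEEE'

Decoded = BBBBBBBBBBBBBBBBBBEEEEEE


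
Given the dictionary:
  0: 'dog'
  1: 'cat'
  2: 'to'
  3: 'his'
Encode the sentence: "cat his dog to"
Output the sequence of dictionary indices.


Look up each word in the dictionary:
  'cat' -> 1
  'his' -> 3
  'dog' -> 0
  'to' -> 2

Encoded: [1, 3, 0, 2]


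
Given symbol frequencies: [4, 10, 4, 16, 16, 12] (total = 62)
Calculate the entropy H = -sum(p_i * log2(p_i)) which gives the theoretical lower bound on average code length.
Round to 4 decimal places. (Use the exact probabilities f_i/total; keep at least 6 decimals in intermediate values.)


Per-symbol terms -p_i * log2(p_i) with p_i = f_i/62:
  p = 4/62 = 0.064516: log2(p) = -3.954196, -p*log2(p) = 0.255109
  p = 10/62 = 0.161290: log2(p) = -2.632268, -p*log2(p) = 0.424559
  p = 4/62 = 0.064516: log2(p) = -3.954196, -p*log2(p) = 0.255109
  p = 16/62 = 0.258065: log2(p) = -1.954196, -p*log2(p) = 0.504309
  p = 16/62 = 0.258065: log2(p) = -1.954196, -p*log2(p) = 0.504309
  p = 12/62 = 0.193548: log2(p) = -2.369234, -p*log2(p) = 0.458561
H = 0.255109 + 0.424559 + 0.255109 + 0.504309 + 0.504309 + 0.458561 = 2.401956

H = 2.402 bits/symbol


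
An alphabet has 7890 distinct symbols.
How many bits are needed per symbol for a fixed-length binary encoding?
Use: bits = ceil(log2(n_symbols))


log2(7890) = 12.9458
Bracket: 2^12 = 4096 < 7890 <= 2^13 = 8192
So ceil(log2(7890)) = 13

bits = ceil(log2(7890)) = ceil(12.9458) = 13 bits


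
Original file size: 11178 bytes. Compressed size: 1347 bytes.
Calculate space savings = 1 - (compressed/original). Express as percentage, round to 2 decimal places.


ratio = compressed/original = 1347/11178 = 0.120505
savings = 1 - ratio = 1 - 0.120505 = 0.879495
as a percentage: 0.879495 * 100 = 87.95%

Space savings = 1 - 1347/11178 = 87.95%


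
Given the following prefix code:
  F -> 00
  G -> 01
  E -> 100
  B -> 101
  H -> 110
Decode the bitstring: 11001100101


Decoding step by step:
Bits 110 -> H
Bits 01 -> G
Bits 100 -> E
Bits 101 -> B


Decoded message: HGEB


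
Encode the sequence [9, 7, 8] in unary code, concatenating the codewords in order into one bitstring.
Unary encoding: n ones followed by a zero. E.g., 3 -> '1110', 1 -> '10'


Encode each number as n ones followed by a terminating 0:
  9 -> 1111111110 (10 bits)
  7 -> 11111110 (8 bits)
  8 -> 111111110 (9 bits)
Total length = 10 + 8 + 9 = 27 bits.

Unary([9, 7, 8]) = 111111111011111110111111110 (27 bits)


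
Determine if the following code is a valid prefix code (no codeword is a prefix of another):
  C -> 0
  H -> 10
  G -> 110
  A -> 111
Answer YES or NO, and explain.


Checking each pair (does one codeword prefix another?):
  C='0' vs H='10': no prefix
  C='0' vs G='110': no prefix
  C='0' vs A='111': no prefix
  H='10' vs C='0': no prefix
  H='10' vs G='110': no prefix
  H='10' vs A='111': no prefix
  G='110' vs C='0': no prefix
  G='110' vs H='10': no prefix
  G='110' vs A='111': no prefix
  A='111' vs C='0': no prefix
  A='111' vs H='10': no prefix
  A='111' vs G='110': no prefix
No violation found over all pairs.

YES -- this is a valid prefix code. No codeword is a prefix of any other codeword.


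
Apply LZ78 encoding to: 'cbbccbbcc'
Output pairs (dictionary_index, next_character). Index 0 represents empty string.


LZ78 encoding steps:
Dictionary: {0: ''}
Step 1: w='' (idx 0), next='c' -> output (0, 'c'), add 'c' as idx 1
Step 2: w='' (idx 0), next='b' -> output (0, 'b'), add 'b' as idx 2
Step 3: w='b' (idx 2), next='c' -> output (2, 'c'), add 'bc' as idx 3
Step 4: w='c' (idx 1), next='b' -> output (1, 'b'), add 'cb' as idx 4
Step 5: w='bc' (idx 3), next='c' -> output (3, 'c'), add 'bcc' as idx 5


Encoded: [(0, 'c'), (0, 'b'), (2, 'c'), (1, 'b'), (3, 'c')]


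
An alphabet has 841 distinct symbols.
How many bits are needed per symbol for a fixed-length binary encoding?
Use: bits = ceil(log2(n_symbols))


log2(841) = 9.716
Bracket: 2^9 = 512 < 841 <= 2^10 = 1024
So ceil(log2(841)) = 10

bits = ceil(log2(841)) = ceil(9.716) = 10 bits


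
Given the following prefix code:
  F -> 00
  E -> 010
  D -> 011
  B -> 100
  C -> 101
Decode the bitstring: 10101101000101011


Decoding step by step:
Bits 101 -> C
Bits 011 -> D
Bits 010 -> E
Bits 00 -> F
Bits 101 -> C
Bits 011 -> D


Decoded message: CDEFCD


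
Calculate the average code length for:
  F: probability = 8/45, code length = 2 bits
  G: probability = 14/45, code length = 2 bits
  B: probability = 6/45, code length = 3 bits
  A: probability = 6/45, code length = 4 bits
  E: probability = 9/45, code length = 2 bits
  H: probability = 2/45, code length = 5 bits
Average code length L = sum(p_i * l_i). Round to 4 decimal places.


Weighted contributions p_i * l_i:
  F: (8/45) * 2 = 16/45
  G: (14/45) * 2 = 28/45
  B: (6/45) * 3 = 18/45
  A: (6/45) * 4 = 24/45
  E: (9/45) * 2 = 18/45
  H: (2/45) * 5 = 10/45
Sum = (16 + 28 + 18 + 24 + 18 + 10)/45 = 114/45

L = 114/45 = 2.5333 bits/symbol


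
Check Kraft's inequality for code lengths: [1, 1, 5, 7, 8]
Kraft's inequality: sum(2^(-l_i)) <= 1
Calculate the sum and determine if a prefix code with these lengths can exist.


Sum = 2^(-1) + 2^(-1) + 2^(-5) + 2^(-7) + 2^(-8)
    = 0.5 + 0.5 + 0.03125 + 0.0078125 + 0.00390625
    = 267/256 = 1.04296875
Since 1.04296875 > 1, Kraft's inequality is NOT satisfied.
A prefix code with these lengths CANNOT exist.

Kraft sum = 1.04296875. Not satisfied.


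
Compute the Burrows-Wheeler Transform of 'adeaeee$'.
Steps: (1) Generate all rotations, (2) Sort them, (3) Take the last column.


Rotations (sorted):
  0: $adeaeee -> last char: e
  1: adeaeee$ -> last char: $
  2: aeee$ade -> last char: e
  3: deaeee$a -> last char: a
  4: e$adeaee -> last char: e
  5: eaeee$ad -> last char: d
  6: ee$adeae -> last char: e
  7: eee$adea -> last char: a


BWT = e$eaedea


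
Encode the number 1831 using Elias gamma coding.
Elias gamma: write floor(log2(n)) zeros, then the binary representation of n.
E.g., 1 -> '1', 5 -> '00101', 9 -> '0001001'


num_bits = floor(log2(1831)) + 1 = 11
leading_zeros = num_bits - 1 = 10
binary(1831) = 11100100111

Elias gamma(1831) = '0000000000' + '11100100111' = 000000000011100100111 (21 bits)


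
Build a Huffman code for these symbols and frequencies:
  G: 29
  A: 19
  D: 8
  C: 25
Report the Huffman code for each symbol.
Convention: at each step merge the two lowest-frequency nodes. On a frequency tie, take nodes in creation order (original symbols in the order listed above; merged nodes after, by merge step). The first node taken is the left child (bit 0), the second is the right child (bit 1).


Huffman tree construction:
Step 1: Merge D(8) + A(19) = 27
Step 2: Merge C(25) + (D+A)(27) = 52
Step 3: Merge G(29) + (C+(D+A))(52) = 81
Read each symbol's code off the tree from the root (left child = 0, right child = 1).

Codes:
  G: 0 (length 1)
  A: 111 (length 3)
  D: 110 (length 3)
  C: 10 (length 2)
Average code length: 160/81 = 1.9753 bits/symbol


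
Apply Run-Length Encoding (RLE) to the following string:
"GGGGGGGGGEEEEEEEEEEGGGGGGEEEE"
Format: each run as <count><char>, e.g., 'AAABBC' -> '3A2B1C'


Scanning runs left to right:
  i=0: run of 'G' x 9 -> '9G'
  i=9: run of 'E' x 10 -> '10E'
  i=19: run of 'G' x 6 -> '6G'
  i=25: run of 'E' x 4 -> '4E'

RLE = 9G10E6G4E


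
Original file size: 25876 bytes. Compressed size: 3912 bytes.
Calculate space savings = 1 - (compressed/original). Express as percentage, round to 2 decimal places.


ratio = compressed/original = 3912/25876 = 0.151183
savings = 1 - ratio = 1 - 0.151183 = 0.848817
as a percentage: 0.848817 * 100 = 84.88%

Space savings = 1 - 3912/25876 = 84.88%


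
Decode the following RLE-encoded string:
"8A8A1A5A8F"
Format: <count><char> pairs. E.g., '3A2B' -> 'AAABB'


Expanding each <count><char> pair:
  8A -> 'AAAAAAAA'
  8A -> 'AAAAAAAA'
  1A -> 'A'
  5A -> 'AAAAA'
  8F -> 'FFFFFFFF'

Decoded = AAAAAAAAAAAAAAAAAAAAAAFFFFFFFF


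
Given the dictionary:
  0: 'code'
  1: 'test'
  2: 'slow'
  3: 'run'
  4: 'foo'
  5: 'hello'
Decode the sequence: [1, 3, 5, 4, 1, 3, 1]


Look up each index in the dictionary:
  1 -> 'test'
  3 -> 'run'
  5 -> 'hello'
  4 -> 'foo'
  1 -> 'test'
  3 -> 'run'
  1 -> 'test'

Decoded: "test run hello foo test run test"


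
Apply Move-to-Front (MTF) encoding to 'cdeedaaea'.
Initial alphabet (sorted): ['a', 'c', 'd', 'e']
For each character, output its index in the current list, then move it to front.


MTF encoding:
'c': index 1 in ['a', 'c', 'd', 'e'] -> ['c', 'a', 'd', 'e']
'd': index 2 in ['c', 'a', 'd', 'e'] -> ['d', 'c', 'a', 'e']
'e': index 3 in ['d', 'c', 'a', 'e'] -> ['e', 'd', 'c', 'a']
'e': index 0 in ['e', 'd', 'c', 'a'] -> ['e', 'd', 'c', 'a']
'd': index 1 in ['e', 'd', 'c', 'a'] -> ['d', 'e', 'c', 'a']
'a': index 3 in ['d', 'e', 'c', 'a'] -> ['a', 'd', 'e', 'c']
'a': index 0 in ['a', 'd', 'e', 'c'] -> ['a', 'd', 'e', 'c']
'e': index 2 in ['a', 'd', 'e', 'c'] -> ['e', 'a', 'd', 'c']
'a': index 1 in ['e', 'a', 'd', 'c'] -> ['a', 'e', 'd', 'c']


Output: [1, 2, 3, 0, 1, 3, 0, 2, 1]


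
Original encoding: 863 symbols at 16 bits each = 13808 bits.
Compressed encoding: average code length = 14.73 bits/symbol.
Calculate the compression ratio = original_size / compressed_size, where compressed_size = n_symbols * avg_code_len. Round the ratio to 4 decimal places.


original_size = n_symbols * orig_bits = 863 * 16 = 13808 bits
compressed_size = n_symbols * avg_code_len = 863 * 14.73 = 12711.99 bits
ratio = original_size / compressed_size = 13808 / 12711.99 = 1.0862

Compression ratio = 1.0862


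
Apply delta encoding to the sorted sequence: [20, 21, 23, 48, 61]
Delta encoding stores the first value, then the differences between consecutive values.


First value: 20
Deltas:
  21 - 20 = 1
  23 - 21 = 2
  48 - 23 = 25
  61 - 48 = 13


Delta encoded: [20, 1, 2, 25, 13]


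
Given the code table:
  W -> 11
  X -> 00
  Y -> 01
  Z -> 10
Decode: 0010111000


Decoding:
00 -> X
10 -> Z
11 -> W
10 -> Z
00 -> X


Result: XZWZX


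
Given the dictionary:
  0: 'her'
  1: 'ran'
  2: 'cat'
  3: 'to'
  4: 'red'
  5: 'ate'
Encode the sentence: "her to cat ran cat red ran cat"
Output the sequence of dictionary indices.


Look up each word in the dictionary:
  'her' -> 0
  'to' -> 3
  'cat' -> 2
  'ran' -> 1
  'cat' -> 2
  'red' -> 4
  'ran' -> 1
  'cat' -> 2

Encoded: [0, 3, 2, 1, 2, 4, 1, 2]


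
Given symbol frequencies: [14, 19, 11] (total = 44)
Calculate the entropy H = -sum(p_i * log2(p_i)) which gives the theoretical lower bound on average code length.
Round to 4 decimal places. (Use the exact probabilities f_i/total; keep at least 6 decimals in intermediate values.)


Per-symbol terms -p_i * log2(p_i) with p_i = f_i/44:
  p = 14/44 = 0.318182: log2(p) = -1.652077, -p*log2(p) = 0.525661
  p = 19/44 = 0.431818: log2(p) = -1.211504, -p*log2(p) = 0.523149
  p = 11/44 = 0.250000: log2(p) = -2.000000, -p*log2(p) = 0.500000
H = 0.525661 + 0.523149 + 0.500000 = 1.548810

H = 1.5488 bits/symbol


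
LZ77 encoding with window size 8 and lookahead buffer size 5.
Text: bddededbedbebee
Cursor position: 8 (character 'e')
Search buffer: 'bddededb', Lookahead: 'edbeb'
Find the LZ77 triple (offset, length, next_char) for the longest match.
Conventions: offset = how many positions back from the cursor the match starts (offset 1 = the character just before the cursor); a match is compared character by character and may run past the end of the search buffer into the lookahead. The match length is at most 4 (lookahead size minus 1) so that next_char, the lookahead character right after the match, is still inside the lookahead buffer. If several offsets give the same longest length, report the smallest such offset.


Try each offset into the search buffer:
  offset=1 (pos 7, char 'b'): match length 0
  offset=2 (pos 6, char 'd'): match length 0
  offset=3 (pos 5, char 'e'): match length 4
  offset=4 (pos 4, char 'd'): match length 0
  offset=5 (pos 3, char 'e'): match length 2
  offset=6 (pos 2, char 'd'): match length 0
  offset=7 (pos 1, char 'd'): match length 0
  offset=8 (pos 0, char 'b'): match length 0
Longest match has length 4 at offset 3.
next_char = character at position 8 + 4 = 12 -> 'b'

Best match: offset=3, length=4 (matching 'edbe' starting at position 5)
LZ77 triple: (3, 4, 'b')


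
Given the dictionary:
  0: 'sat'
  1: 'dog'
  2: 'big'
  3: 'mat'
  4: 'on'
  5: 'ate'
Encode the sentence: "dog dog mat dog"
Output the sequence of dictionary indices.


Look up each word in the dictionary:
  'dog' -> 1
  'dog' -> 1
  'mat' -> 3
  'dog' -> 1

Encoded: [1, 1, 3, 1]


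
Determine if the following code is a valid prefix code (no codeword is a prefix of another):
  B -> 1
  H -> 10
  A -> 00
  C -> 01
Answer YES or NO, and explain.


Checking each pair (does one codeword prefix another?):
  B='1' vs H='10': prefix -- VIOLATION

NO -- this is NOT a valid prefix code. B (1) is a prefix of H (10).


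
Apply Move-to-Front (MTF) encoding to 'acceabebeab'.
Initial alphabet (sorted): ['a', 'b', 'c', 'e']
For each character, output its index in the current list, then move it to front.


MTF encoding:
'a': index 0 in ['a', 'b', 'c', 'e'] -> ['a', 'b', 'c', 'e']
'c': index 2 in ['a', 'b', 'c', 'e'] -> ['c', 'a', 'b', 'e']
'c': index 0 in ['c', 'a', 'b', 'e'] -> ['c', 'a', 'b', 'e']
'e': index 3 in ['c', 'a', 'b', 'e'] -> ['e', 'c', 'a', 'b']
'a': index 2 in ['e', 'c', 'a', 'b'] -> ['a', 'e', 'c', 'b']
'b': index 3 in ['a', 'e', 'c', 'b'] -> ['b', 'a', 'e', 'c']
'e': index 2 in ['b', 'a', 'e', 'c'] -> ['e', 'b', 'a', 'c']
'b': index 1 in ['e', 'b', 'a', 'c'] -> ['b', 'e', 'a', 'c']
'e': index 1 in ['b', 'e', 'a', 'c'] -> ['e', 'b', 'a', 'c']
'a': index 2 in ['e', 'b', 'a', 'c'] -> ['a', 'e', 'b', 'c']
'b': index 2 in ['a', 'e', 'b', 'c'] -> ['b', 'a', 'e', 'c']


Output: [0, 2, 0, 3, 2, 3, 2, 1, 1, 2, 2]


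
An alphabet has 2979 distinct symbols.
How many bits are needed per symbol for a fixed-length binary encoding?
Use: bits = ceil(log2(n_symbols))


log2(2979) = 11.5406
Bracket: 2^11 = 2048 < 2979 <= 2^12 = 4096
So ceil(log2(2979)) = 12

bits = ceil(log2(2979)) = ceil(11.5406) = 12 bits


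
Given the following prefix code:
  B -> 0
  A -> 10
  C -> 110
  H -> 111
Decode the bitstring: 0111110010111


Decoding step by step:
Bits 0 -> B
Bits 111 -> H
Bits 110 -> C
Bits 0 -> B
Bits 10 -> A
Bits 111 -> H


Decoded message: BHCBAH


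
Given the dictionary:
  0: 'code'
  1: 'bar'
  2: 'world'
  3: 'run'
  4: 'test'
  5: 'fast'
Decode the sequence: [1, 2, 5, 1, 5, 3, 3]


Look up each index in the dictionary:
  1 -> 'bar'
  2 -> 'world'
  5 -> 'fast'
  1 -> 'bar'
  5 -> 'fast'
  3 -> 'run'
  3 -> 'run'

Decoded: "bar world fast bar fast run run"


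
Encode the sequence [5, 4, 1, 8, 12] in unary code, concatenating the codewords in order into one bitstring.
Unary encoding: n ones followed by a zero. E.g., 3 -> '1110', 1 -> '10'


Encode each number as n ones followed by a terminating 0:
  5 -> 111110 (6 bits)
  4 -> 11110 (5 bits)
  1 -> 10 (2 bits)
  8 -> 111111110 (9 bits)
  12 -> 1111111111110 (13 bits)
Total length = 6 + 5 + 2 + 9 + 13 = 35 bits.

Unary([5, 4, 1, 8, 12]) = 11111011110101111111101111111111110 (35 bits)


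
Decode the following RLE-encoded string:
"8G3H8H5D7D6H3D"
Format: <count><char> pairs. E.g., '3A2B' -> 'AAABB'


Expanding each <count><char> pair:
  8G -> 'GGGGGGGG'
  3H -> 'HHH'
  8H -> 'HHHHHHHH'
  5D -> 'DDDDD'
  7D -> 'DDDDDDD'
  6H -> 'HHHHHH'
  3D -> 'DDD'

Decoded = GGGGGGGGHHHHHHHHHHHDDDDDDDDDDDDHHHHHHDDD


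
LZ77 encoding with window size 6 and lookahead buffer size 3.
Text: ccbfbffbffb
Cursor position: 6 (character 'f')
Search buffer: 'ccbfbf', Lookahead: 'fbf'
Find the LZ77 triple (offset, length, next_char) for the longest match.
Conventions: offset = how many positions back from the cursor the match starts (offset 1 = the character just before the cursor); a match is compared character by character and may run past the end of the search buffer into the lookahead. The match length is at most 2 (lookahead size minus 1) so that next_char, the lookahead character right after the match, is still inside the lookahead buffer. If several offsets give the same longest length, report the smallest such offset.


Try each offset into the search buffer:
  offset=1 (pos 5, char 'f'): match length 1
  offset=2 (pos 4, char 'b'): match length 0
  offset=3 (pos 3, char 'f'): match length 2
  offset=4 (pos 2, char 'b'): match length 0
  offset=5 (pos 1, char 'c'): match length 0
  offset=6 (pos 0, char 'c'): match length 0
Longest match has length 2 at offset 3.
next_char = character at position 6 + 2 = 8 -> 'f'

Best match: offset=3, length=2 (matching 'fb' starting at position 3)
LZ77 triple: (3, 2, 'f')


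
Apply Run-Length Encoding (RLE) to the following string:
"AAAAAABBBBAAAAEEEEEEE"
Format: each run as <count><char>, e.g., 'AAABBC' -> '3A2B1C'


Scanning runs left to right:
  i=0: run of 'A' x 6 -> '6A'
  i=6: run of 'B' x 4 -> '4B'
  i=10: run of 'A' x 4 -> '4A'
  i=14: run of 'E' x 7 -> '7E'

RLE = 6A4B4A7E


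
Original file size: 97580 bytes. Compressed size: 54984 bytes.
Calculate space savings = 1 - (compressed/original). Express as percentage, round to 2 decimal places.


ratio = compressed/original = 54984/97580 = 0.563476
savings = 1 - ratio = 1 - 0.563476 = 0.436524
as a percentage: 0.436524 * 100 = 43.65%

Space savings = 1 - 54984/97580 = 43.65%


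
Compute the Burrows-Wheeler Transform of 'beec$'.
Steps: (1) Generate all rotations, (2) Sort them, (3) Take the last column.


Rotations (sorted):
  0: $beec -> last char: c
  1: beec$ -> last char: $
  2: c$bee -> last char: e
  3: ec$be -> last char: e
  4: eec$b -> last char: b


BWT = c$eeb


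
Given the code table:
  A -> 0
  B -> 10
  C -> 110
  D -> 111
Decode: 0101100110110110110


Decoding:
0 -> A
10 -> B
110 -> C
0 -> A
110 -> C
110 -> C
110 -> C
110 -> C


Result: ABCACCCC


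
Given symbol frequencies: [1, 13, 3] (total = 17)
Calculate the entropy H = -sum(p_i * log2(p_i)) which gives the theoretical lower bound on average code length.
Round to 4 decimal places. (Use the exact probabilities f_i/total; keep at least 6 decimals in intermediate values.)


Per-symbol terms -p_i * log2(p_i) with p_i = f_i/17:
  p = 1/17 = 0.058824: log2(p) = -4.087463, -p*log2(p) = 0.240439
  p = 13/17 = 0.764706: log2(p) = -0.387023, -p*log2(p) = 0.295959
  p = 3/17 = 0.176471: log2(p) = -2.502500, -p*log2(p) = 0.441618
H = 0.240439 + 0.295959 + 0.441618 = 0.978016

H = 0.978 bits/symbol


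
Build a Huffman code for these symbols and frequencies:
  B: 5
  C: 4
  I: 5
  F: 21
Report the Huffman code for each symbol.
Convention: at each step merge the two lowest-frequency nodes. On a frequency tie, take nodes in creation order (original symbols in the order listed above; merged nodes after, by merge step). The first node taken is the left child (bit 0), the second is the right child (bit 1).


Huffman tree construction:
Step 1: Merge C(4) + B(5) = 9
Step 2: Merge I(5) + (C+B)(9) = 14
Step 3: Merge (I+(C+B))(14) + F(21) = 35
Read each symbol's code off the tree from the root (left child = 0, right child = 1).

Codes:
  B: 011 (length 3)
  C: 010 (length 3)
  I: 00 (length 2)
  F: 1 (length 1)
Average code length: 58/35 = 1.6571 bits/symbol


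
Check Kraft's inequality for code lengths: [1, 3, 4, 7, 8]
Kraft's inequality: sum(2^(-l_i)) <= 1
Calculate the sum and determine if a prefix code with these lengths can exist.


Sum = 2^(-1) + 2^(-3) + 2^(-4) + 2^(-7) + 2^(-8)
    = 0.5 + 0.125 + 0.0625 + 0.0078125 + 0.00390625
    = 179/256 = 0.69921875
Since 0.69921875 <= 1, Kraft's inequality IS satisfied.
A prefix code with these lengths CAN exist.

Kraft sum = 0.69921875. Satisfied.


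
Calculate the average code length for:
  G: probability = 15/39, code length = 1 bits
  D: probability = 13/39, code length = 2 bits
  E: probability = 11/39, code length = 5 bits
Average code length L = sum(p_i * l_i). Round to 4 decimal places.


Weighted contributions p_i * l_i:
  G: (15/39) * 1 = 15/39
  D: (13/39) * 2 = 26/39
  E: (11/39) * 5 = 55/39
Sum = (15 + 26 + 55)/39 = 96/39

L = 96/39 = 2.4615 bits/symbol


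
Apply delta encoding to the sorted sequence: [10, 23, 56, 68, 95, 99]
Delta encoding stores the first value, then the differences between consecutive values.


First value: 10
Deltas:
  23 - 10 = 13
  56 - 23 = 33
  68 - 56 = 12
  95 - 68 = 27
  99 - 95 = 4


Delta encoded: [10, 13, 33, 12, 27, 4]


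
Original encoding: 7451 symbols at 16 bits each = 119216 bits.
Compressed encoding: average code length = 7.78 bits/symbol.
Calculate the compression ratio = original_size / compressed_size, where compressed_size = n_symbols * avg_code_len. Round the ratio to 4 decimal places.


original_size = n_symbols * orig_bits = 7451 * 16 = 119216 bits
compressed_size = n_symbols * avg_code_len = 7451 * 7.78 = 57968.78 bits
ratio = original_size / compressed_size = 119216 / 57968.78 = 2.0566

Compression ratio = 2.0566


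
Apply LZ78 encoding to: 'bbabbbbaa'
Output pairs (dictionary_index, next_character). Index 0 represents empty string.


LZ78 encoding steps:
Dictionary: {0: ''}
Step 1: w='' (idx 0), next='b' -> output (0, 'b'), add 'b' as idx 1
Step 2: w='b' (idx 1), next='a' -> output (1, 'a'), add 'ba' as idx 2
Step 3: w='b' (idx 1), next='b' -> output (1, 'b'), add 'bb' as idx 3
Step 4: w='bb' (idx 3), next='a' -> output (3, 'a'), add 'bba' as idx 4
Step 5: w='' (idx 0), next='a' -> output (0, 'a'), add 'a' as idx 5


Encoded: [(0, 'b'), (1, 'a'), (1, 'b'), (3, 'a'), (0, 'a')]


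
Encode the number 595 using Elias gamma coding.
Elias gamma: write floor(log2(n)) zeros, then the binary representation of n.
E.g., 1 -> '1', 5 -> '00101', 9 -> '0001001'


num_bits = floor(log2(595)) + 1 = 10
leading_zeros = num_bits - 1 = 9
binary(595) = 1001010011

Elias gamma(595) = '000000000' + '1001010011' = 0000000001001010011 (19 bits)


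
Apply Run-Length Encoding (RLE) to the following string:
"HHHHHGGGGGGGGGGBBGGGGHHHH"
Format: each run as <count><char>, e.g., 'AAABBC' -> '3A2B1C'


Scanning runs left to right:
  i=0: run of 'H' x 5 -> '5H'
  i=5: run of 'G' x 10 -> '10G'
  i=15: run of 'B' x 2 -> '2B'
  i=17: run of 'G' x 4 -> '4G'
  i=21: run of 'H' x 4 -> '4H'

RLE = 5H10G2B4G4H


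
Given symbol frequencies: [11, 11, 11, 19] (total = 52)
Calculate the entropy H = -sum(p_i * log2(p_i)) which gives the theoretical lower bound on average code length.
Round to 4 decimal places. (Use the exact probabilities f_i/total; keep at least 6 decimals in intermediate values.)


Per-symbol terms -p_i * log2(p_i) with p_i = f_i/52:
  p = 11/52 = 0.211538: log2(p) = -2.241008, -p*log2(p) = 0.474059
  p = 11/52 = 0.211538: log2(p) = -2.241008, -p*log2(p) = 0.474059
  p = 11/52 = 0.211538: log2(p) = -2.241008, -p*log2(p) = 0.474059
  p = 19/52 = 0.365385: log2(p) = -1.452512, -p*log2(p) = 0.530726
H = 0.474059 + 0.474059 + 0.474059 + 0.530726 = 1.952903

H = 1.9529 bits/symbol
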